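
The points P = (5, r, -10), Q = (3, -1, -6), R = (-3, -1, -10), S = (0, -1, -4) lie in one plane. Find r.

Coplanarity ⇔ det[PQ; PR; PS] = 0.
Expanding, this is linear in r: (-24)r + (-24) = 0.
So r = -1.

-1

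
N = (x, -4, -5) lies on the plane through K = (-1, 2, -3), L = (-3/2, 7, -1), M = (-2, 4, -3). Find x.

A normal to the plane is n = KL × KM = (-4, -2, 4).
N lies in the plane iff n · KN = 0.
This gives (-4)x + (0) = 0, so x = 0.

0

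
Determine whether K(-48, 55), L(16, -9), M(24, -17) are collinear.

KL = (64, -64), KM = (72, -72).
det[KL; KM] = (64)(-72) − (-64)(72) = 0.
The determinant is zero, so the points are collinear.

Yes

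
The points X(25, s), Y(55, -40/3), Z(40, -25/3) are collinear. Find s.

-10/3

Collinearity: (X − Y) must be parallel to (Z − Y) = (-15, 5).
Cross-multiplying the components: (s − (-40/3))·(-15) = (-30)·(5).
Solving gives s = -10/3.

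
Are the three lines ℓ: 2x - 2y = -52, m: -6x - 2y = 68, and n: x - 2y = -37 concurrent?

Yes

Lines aᵢx + bᵢy = cᵢ with pairwise distinct directions are concurrent exactly when det[aᵢ bᵢ cᵢ] = 0.
Here the determinant is 0.
It vanishes, so the lines are concurrent at (-15, 11).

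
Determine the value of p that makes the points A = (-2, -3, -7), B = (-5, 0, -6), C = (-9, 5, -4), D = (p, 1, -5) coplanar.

-4

Normal to plane ABC: n = (1, 2, -3); plane equation n·P = 13.
Requiring n·D = 13: (1)p + (17) = 13.
So p = -4.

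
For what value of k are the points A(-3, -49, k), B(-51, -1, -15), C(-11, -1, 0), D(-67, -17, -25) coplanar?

The points are coplanar iff AB · (AC × AD) = 0.
Expanding, this is linear in k: (640)k + (5760) = 0.
So k = -9.

-9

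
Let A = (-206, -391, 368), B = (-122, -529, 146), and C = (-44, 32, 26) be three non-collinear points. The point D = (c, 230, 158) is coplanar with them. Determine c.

-88

Coplanarity requires AB · (AC × AD) = 0.
AB = (84, -138, -222), AC = (162, 423, -342); the triple product is linear in c with coefficient 141102 and constant term 12416976.
Setting it to zero: c = -88.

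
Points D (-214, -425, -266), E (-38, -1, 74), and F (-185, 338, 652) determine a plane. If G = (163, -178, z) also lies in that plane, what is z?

-360

A normal to the plane is n = DE × DF = (129812, -151708, 121992).
G lies in the plane iff n · DG = 0.
This gives (121992)z + (43917120) = 0, so z = -360.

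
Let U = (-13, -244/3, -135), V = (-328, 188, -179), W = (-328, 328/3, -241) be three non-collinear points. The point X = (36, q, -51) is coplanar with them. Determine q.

-76/3

A normal to the plane is n = UV × UW = (-20160, -19530, 24780).
X lies in the plane iff n · UX = 0.
This gives (-19530)q + (-494760) = 0, so q = -76/3.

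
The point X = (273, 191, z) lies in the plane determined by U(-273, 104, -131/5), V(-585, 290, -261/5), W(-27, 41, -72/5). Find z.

-118/5

A normal to the plane is n = UV × UW = (2784/5, -13572/5, -26100).
X lies in the plane iff n · UX = 0.
This gives (-26100)z + (-615960) = 0, so z = -118/5.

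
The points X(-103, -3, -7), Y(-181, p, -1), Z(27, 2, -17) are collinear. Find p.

-6

Collinearity requires XY × XZ = 0; each component is linear in p.
The x-component gives (-10)p + (-60) = 0, so p = -6.
The remaining components then also vanish.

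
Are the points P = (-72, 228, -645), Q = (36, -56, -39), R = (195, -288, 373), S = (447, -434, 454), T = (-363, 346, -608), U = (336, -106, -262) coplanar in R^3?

The plane through P, Q, R has normal n = PQ × PR = (23584, 51858, 20100) and equation n·X = -2838924.
Checking the remaining points: n·S = -2838924, n·T = -2838924, n·U = -2838924.
All equal -2838924, so all 6 points lie in one plane.

Yes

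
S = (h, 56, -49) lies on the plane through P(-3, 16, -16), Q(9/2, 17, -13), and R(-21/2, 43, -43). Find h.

-1/2

A normal to the plane is n = PQ × PR = (-108, 180, 210).
S lies in the plane iff n · PS = 0.
This gives (-108)h + (-54) = 0, so h = -1/2.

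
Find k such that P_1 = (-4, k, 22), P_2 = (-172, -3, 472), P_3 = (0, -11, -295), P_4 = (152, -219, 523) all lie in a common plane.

-51

Coplanarity ⇔ det[P_1P_2; P_1P_3; P_1P_4] = 0.
Expanding, this is linear in k: (257280)k + (13121280) = 0.
So k = -51.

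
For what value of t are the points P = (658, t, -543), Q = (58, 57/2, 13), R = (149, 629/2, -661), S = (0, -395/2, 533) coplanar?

69/2

The points are coplanar iff PQ · (PR × PS) = 0.
Expanding, this is linear in t: (8228)t + (-283866) = 0.
So t = 69/2.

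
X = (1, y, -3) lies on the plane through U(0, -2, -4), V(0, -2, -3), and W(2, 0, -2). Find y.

A normal to the plane is n = UV × UW = (-2, 2, 0).
X lies in the plane iff n · UX = 0.
This gives (2)y + (2) = 0, so y = -1.

-1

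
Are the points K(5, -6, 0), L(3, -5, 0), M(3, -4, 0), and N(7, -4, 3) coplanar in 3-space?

No

With K as base: KL = (-2, 1, 0), KM = (-2, 2, 0), KN = (2, 2, 3).
KM × KN = (6, 6, -8).
KL · (KM × KN) = -6.
Since -6 ≠ 0, the four points are not coplanar.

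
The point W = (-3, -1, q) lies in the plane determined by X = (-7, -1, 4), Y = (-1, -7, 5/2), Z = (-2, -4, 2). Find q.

Coplanarity requires XY · (XZ × XW) = 0.
XY = (6, -6, -3/2), XZ = (5, -3, -2); the triple product is linear in q with coefficient 12 and constant term -18.
Setting it to zero: q = 3/2.

3/2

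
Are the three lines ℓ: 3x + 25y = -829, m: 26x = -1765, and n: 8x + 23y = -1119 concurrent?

No

Intersecting ℓ and m: solving the 2×2 system gives (x, y) = (-1765/26, -16259/650).
Substitute into n: (8)(-1765/26) + (23)(-16259/650) = -726957/650.
But n requires -1119 ≠ -726957/650, so the three lines have no common point.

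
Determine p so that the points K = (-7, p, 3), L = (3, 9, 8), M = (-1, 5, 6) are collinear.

-1

Direction LM = (-4, -4, -2). From the x-coordinate of K, the parameter along the line is τ = (-7 − 3)/(-4) = 5/2.
Then p = 9 + 5/2·(-4) = -1.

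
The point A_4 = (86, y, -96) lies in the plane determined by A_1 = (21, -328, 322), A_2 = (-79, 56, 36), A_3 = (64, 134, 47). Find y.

374

The plane through A_1, A_2, A_3 has equation 26532x − 39798y − 62712z = -6582348.
Substituting A_4: (-39798)y + (8302104) = -6582348, so y = 374.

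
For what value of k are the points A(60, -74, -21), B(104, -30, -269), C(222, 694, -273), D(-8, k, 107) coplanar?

The points are coplanar iff AB · (AC × AD) = 0.
Expanding, this is linear in k: (-29088)k + (-10937088) = 0.
So k = -376.

-376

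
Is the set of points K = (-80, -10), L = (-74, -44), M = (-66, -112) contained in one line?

No

KL = (6, -34), KM = (14, -102).
Twice the signed area of △KLM is (6)(-102) − (-34)(14) = -136.
The area is nonzero, so the three points are not collinear.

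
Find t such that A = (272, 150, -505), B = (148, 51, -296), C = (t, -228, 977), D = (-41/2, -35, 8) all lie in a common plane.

Normal to plane ABD: n = (-12122, 4959/2, -12035/2); plane equation n·P = 227157/2.
Requiring n·C = 227157/2: (-12122)t + (-12888847/2) = 227157/2.
So t = -541.

-541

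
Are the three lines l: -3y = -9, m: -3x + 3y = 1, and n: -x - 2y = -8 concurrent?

No

The three lines meet at one point iff the augmented coefficient matrix [aᵢ bᵢ cᵢ] has rank < 3, i.e. its determinant vanishes.
Here the determinant is -6.
Nonzero, so no common point exists.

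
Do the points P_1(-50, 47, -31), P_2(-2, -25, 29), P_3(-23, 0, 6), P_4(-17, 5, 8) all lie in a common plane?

No

A normal to the plane through P_1, P_2, P_3 is n = P_1P_2 × P_1P_3 = (156, -156, -312).
The plane has equation n·P = -5460. For P_4: n·P_4 = -5928.
-5928 ≠ -5460, so P_4 is off the plane.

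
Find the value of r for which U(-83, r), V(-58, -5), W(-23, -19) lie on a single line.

5

Collinearity: (U − V) must be parallel to (W − V) = (35, -14).
Cross-multiplying the components: (r − (-5))·(35) = (-25)·(-14).
Solving gives r = 5.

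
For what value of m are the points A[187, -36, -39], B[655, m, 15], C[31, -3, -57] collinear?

-135

Direction AC = (-156, 33, -18). From the x-coordinate of B, the parameter along the line is τ = (655 − 187)/(-156) = -3.
Then m = (-36) + (-3)·(33) = -135.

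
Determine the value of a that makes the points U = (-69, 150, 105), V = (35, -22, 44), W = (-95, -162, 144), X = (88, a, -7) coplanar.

Coplanarity ⇔ det[UV; UW; UX] = 0.
Expanding, this is linear in a: (-2470)a + (464360) = 0.
So a = 188.

188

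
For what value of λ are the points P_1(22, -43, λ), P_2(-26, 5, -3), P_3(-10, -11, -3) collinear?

-3

Collinearity requires P_1P_2 × P_1P_3 = 0; each component is linear in λ.
The x-component gives (-16)λ + (-48) = 0, so λ = -3.
The remaining components then also vanish.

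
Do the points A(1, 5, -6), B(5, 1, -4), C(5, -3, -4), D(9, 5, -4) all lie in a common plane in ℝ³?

No

A normal to the plane through A, B, C is n = AB × AC = (8, 0, -16).
The plane has equation n·P = 104. For D: n·D = 136.
136 ≠ 104, so D is off the plane.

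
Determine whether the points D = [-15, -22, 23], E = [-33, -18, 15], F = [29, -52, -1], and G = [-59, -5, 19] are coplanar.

Yes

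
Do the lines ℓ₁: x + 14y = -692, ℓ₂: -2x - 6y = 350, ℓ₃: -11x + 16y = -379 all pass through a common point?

No

Intersecting ℓ₁ and ℓ₂: solving the 2×2 system gives (x, y) = (-34, -47).
Substitute into ℓ₃: (-11)(-34) + (16)(-47) = -378.
But ℓ₃ requires -379 ≠ -378, so the three lines have no common point.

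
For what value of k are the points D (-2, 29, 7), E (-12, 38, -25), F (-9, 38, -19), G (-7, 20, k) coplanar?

9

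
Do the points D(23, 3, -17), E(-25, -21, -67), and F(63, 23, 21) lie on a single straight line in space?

DE = (-48, -24, -50), DF = (40, 20, 38).
DE × DF = (88, -176, 0).
The cross product is nonzero, so the points do not lie on one line.

No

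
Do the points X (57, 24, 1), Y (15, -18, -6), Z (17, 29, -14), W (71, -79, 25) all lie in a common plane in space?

A normal to the plane through X, Y, Z is n = XY × XZ = (665, -350, -1890).
The plane has equation n·P = 27615. For W: n·W = 27615.
Equal, so W lies in the plane and all four are coplanar.

Yes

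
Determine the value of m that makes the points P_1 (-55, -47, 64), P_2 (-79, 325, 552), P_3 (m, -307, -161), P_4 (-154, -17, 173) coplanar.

Normal to plane P_1P_2P_4: n = (25908, -45696, 36108); plane equation n·P = 3033684.
Requiring n·P_3 = 3033684: (25908)m + (8215284) = 3033684.
So m = -200.

-200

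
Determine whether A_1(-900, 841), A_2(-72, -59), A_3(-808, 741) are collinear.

Yes

A_1A_2 = (828, -900), A_1A_3 = (92, -100).
det[A_1A_2; A_1A_3] = (828)(-100) − (-900)(92) = 0.
The determinant is zero, so the points are collinear.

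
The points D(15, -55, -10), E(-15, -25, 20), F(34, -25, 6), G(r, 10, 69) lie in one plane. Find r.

Normal to plane DEF: n = (-420, 1050, -1470); plane equation n·P = -49350.
Requiring n·G = -49350: (-420)r + (-90930) = -49350.
So r = -99.

-99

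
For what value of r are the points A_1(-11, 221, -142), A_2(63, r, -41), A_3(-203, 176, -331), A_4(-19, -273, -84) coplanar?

28

Normal to plane A_1A_3A_4: n = (-95976, 12648, 94488); plane equation n·P = -9566352.
Requiring n·A_2 = -9566352: (12648)r + (-9920496) = -9566352.
So r = 28.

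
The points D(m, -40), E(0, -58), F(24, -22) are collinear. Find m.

12

Collinearity: (D − E) must be parallel to (F − E) = (24, 36).
Cross-multiplying the components: (m − 0)·(36) = (18)·(24).
Solving gives m = 12.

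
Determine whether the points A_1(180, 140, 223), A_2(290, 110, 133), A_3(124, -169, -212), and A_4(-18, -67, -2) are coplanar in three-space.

Yes

The four points are coplanar iff the 3×3 determinant with rows A_1A_2, A_1A_3, A_1A_4 is zero.
Rows: (110, -30, -90), (-56, -309, -435), (-198, -207, -225).
Expanding along the first row: (110)(-20520) − (-30)(-73530) + (-90)(-49590) = 0.
Zero determinant ⇒ coplanar.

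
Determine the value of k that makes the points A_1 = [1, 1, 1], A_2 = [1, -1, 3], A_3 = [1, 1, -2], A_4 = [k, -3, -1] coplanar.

1

Normal to plane A_1A_2A_3: n = (6, 0, 0); plane equation n·P = 6.
Requiring n·A_4 = 6: (6)k + (0) = 6.
So k = 1.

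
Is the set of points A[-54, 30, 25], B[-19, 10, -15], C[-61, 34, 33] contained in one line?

Yes

AB = (35, -20, -40), AC = (-7, 4, 8).
Each component of AC is -1/5 times the corresponding component of AB, so AC = -1/5·AB and the points are collinear.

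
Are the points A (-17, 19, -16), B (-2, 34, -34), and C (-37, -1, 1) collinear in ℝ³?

No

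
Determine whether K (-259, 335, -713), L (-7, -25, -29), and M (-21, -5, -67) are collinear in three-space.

KL = (252, -360, 684), KM = (238, -340, 646).
KL × KM = (0, 0, 0).
The cross product vanishes, so the three points are collinear.

Yes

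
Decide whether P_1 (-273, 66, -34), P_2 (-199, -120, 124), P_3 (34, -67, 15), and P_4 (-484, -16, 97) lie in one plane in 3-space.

Yes

With P_1 as base: P_1P_2 = (74, -186, 158), P_1P_3 = (307, -133, 49), P_1P_4 = (-211, -82, 131).
P_1P_3 × P_1P_4 = (-13405, -50556, -53237).
P_1P_2 · (P_1P_3 × P_1P_4) = 0.
The scalar triple product vanishes, so the four points are coplanar.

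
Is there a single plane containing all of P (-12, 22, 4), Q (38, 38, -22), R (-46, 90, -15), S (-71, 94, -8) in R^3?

No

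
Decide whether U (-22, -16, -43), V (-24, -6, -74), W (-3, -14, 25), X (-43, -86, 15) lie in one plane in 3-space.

No

With U as base: UV = (-2, 10, -31), UW = (19, 2, 68), UX = (-21, -70, 58).
UW × UX = (4876, -2530, -1288).
UV · (UW × UX) = 4876.
Since 4876 ≠ 0, the four points are not coplanar.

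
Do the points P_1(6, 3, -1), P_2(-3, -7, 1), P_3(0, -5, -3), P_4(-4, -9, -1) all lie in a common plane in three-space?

The four points are coplanar iff the 3×3 determinant with rows P_1P_2, P_1P_3, P_1P_4 is zero.
Rows: (-9, -10, 2), (-6, -8, -2), (-10, -12, 0).
Expanding along the first row: (-9)(-24) − (-10)(-20) + (2)(-8) = 0.
Zero determinant ⇒ coplanar.

Yes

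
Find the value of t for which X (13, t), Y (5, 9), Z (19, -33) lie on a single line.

-15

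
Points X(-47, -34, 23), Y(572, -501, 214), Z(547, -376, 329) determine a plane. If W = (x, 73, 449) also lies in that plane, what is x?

Coplanarity requires XY · (XZ × XW) = 0.
XY = (619, -467, 191), XZ = (594, -342, 306); the triple product is linear in x with coefficient -77580 and constant term 16214220.
Setting it to zero: x = 209.

209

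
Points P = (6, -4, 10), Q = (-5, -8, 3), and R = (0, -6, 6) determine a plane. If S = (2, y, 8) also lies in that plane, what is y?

-6

A normal to the plane is n = PQ × PR = (2, -2, -2).
S lies in the plane iff n · PS = 0.
This gives (-2)y + (-12) = 0, so y = -6.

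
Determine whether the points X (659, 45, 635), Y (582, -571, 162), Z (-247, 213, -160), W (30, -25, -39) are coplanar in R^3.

The four points are coplanar iff the 3×3 determinant with rows XY, XZ, XW is zero.
Rows: (-77, -616, -473), (-906, 168, -795), (-629, -70, -674).
Expanding along the first row: (-77)(-168882) − (-616)(110589) + (-473)(169092) = 1146222.
Nonzero ⇒ not coplanar.

No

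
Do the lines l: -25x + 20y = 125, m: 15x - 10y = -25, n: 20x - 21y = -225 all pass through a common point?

Yes

Intersecting l and m: solving the 2×2 system gives (x, y) = (15, 25).
Substitute into n: (20)(15) + (-21)(25) = -225.
This equals -225, so (15, 25) lies on all three lines and they are concurrent.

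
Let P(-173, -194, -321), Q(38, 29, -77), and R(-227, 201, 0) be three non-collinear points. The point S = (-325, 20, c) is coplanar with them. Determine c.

-179

The plane through P, Q, R has equation −24797x − 80907y + 95387z = -10633388.
Substituting S: (95387)c + (6440885) = -10633388, so c = -179.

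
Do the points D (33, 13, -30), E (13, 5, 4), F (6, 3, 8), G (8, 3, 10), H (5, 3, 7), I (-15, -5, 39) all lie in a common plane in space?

No

The plane through D, E, F has normal n = DE × DF = (36, -158, -16) and equation n·P = -386.
Checking the remaining points: n·G = -346, n·H = -406, n·I = -374.
Since n·G = -346 ≠ -386, G is off the plane and the points are not all coplanar.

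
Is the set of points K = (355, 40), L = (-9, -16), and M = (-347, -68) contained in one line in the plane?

KL = (-364, -56), KM = (-702, -108).
Checking proportionality: KM = 27/14·KL, so the vectors are parallel and the points are collinear.

Yes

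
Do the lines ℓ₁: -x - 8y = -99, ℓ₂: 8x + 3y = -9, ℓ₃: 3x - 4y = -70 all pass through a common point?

The three lines meet at one point iff the augmented coefficient matrix [aᵢ bᵢ cᵢ] has rank < 3, i.e. its determinant vanishes.
Here the determinant is 41.
Nonzero, so no common point exists.

No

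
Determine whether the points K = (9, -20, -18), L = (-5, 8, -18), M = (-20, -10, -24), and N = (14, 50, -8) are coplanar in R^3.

A normal to the plane through K, L, M is n = KL × KM = (-168, -84, 672).
The plane has equation n·P = -11928. For N: n·N = -11928.
Equal, so N lies in the plane and all four are coplanar.

Yes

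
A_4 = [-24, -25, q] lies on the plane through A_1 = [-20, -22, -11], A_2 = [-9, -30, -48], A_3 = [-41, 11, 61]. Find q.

2

Coplanarity requires A_1A_2 · (A_1A_3 × A_1A_4) = 0.
A_1A_2 = (11, -8, -37), A_1A_3 = (-21, 33, 72); the triple product is linear in q with coefficient 195 and constant term -390.
Setting it to zero: q = 2.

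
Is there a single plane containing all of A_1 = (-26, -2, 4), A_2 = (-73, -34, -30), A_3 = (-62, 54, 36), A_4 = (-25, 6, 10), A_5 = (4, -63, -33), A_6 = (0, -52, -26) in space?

Yes

The plane through A_1, A_2, A_3 has normal n = A_1A_2 × A_1A_3 = (880, 2728, -3784) and equation n·P = -43472.
Checking the remaining points: n·A_4 = -43472, n·A_5 = -43472, n·A_6 = -43472.
All equal -43472, so all 6 points lie in one plane.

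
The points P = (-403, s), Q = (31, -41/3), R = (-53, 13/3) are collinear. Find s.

238/3

The three points are collinear iff det[PQ; PR] = 0.
This determinant is linear in s: (-84)s + (6664) = 0, so s = 238/3.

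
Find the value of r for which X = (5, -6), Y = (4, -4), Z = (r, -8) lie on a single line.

6

Collinearity: (Z − X) must be parallel to (Y − X) = (-1, 2).
Cross-multiplying the components: (r − 5)·(2) = (-2)·(-1).
Solving gives r = 6.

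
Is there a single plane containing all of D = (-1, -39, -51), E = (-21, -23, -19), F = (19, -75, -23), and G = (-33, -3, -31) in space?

Yes

A normal to the plane through D, E, F is n = DE × DF = (1600, 1200, 400).
The plane has equation n·P = -68800. For G: n·G = -68800.
Equal, so G lies in the plane and all four are coplanar.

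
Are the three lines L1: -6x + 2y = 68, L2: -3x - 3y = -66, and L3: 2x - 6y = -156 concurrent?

Yes

Lines aᵢx + bᵢy = cᵢ with pairwise distinct directions are concurrent exactly when det[aᵢ bᵢ cᵢ] = 0.
Here the determinant is 0.
It vanishes, so the lines are concurrent at (-3, 25).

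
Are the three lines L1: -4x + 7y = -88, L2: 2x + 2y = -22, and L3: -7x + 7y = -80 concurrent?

The three lines meet at one point iff the augmented coefficient matrix [aᵢ bᵢ cᵢ] has rank < 3, i.e. its determinant vanishes.
Here the determinant is -242.
Nonzero, so no common point exists.

No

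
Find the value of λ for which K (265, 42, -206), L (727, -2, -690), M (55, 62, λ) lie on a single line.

Collinearity requires KL × KM = 0; each component is linear in λ.
The x-component gives (-44)λ + (616) = 0, so λ = 14.
The remaining components then also vanish.

14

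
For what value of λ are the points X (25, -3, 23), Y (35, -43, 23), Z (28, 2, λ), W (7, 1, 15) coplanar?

The points are coplanar iff XY · (XZ × XW) = 0.
Expanding, this is linear in λ: (680)λ + (-17000) = 0.
So λ = 25.

25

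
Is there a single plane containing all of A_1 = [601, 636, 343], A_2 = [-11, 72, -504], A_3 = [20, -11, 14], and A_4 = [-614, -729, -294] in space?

Yes

A normal to the plane through A_1, A_2, A_3 is n = A_1A_2 × A_1A_3 = (-362453, 290759, 68280).
The plane has equation n·P = -9491489. For A_4: n·A_4 = -9491489.
Equal, so A_4 lies in the plane and all four are coplanar.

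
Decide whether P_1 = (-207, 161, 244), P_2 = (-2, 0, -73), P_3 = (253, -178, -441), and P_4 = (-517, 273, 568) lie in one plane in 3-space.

The four points are coplanar iff the 3×3 determinant with rows P_1P_2, P_1P_3, P_1P_4 is zero.
Rows: (205, -161, -317), (460, -339, -685), (-310, 112, 324).
Expanding along the first row: (205)(-33116) − (-161)(-63310) + (-317)(-53570) = 0.
Zero determinant ⇒ coplanar.

Yes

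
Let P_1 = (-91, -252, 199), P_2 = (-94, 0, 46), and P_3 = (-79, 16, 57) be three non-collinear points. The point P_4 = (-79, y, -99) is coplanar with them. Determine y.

The plane through P_1, P_2, P_3 has equation 5220x − 2262y − 3828z = -666768.
Substituting P_4: (-2262)y + (-33408) = -666768, so y = 280.

280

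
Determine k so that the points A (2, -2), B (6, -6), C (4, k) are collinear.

-4

Collinearity: (C − A) must be parallel to (B − A) = (4, -4).
Cross-multiplying the components: (k − (-2))·(4) = (2)·(-4).
Solving gives k = -4.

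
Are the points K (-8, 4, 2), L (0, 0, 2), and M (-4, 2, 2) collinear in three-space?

KL = (8, -4, 0), KM = (4, -2, 0).
KL × KM = (0, 0, 0).
The cross product vanishes, so the three points are collinear.

Yes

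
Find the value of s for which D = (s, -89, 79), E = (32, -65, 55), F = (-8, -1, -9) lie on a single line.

Collinearity requires DE × DF = 0; each component is linear in s.
The y-component gives (-64)s + (3008) = 0, so s = 47.
The remaining components then also vanish.

47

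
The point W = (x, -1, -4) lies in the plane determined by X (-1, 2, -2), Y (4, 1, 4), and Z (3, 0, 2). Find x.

Coplanarity requires XY · (XZ × XW) = 0.
XY = (5, -1, 6), XZ = (4, -2, 4); the triple product is linear in x with coefficient 8 and constant term 8.
Setting it to zero: x = -1.

-1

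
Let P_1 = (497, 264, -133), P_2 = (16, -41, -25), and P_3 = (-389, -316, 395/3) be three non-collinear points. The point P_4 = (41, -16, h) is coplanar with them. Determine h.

Coplanarity requires P_1P_2 · (P_1P_3 × P_1P_4) = 0.
P_1P_2 = (-481, -305, 108), P_1P_3 = (-886, -580, 794/3); the triple product is linear in h with coefficient 8750 and constant term 1671250/3.
Setting it to zero: h = -191/3.

-191/3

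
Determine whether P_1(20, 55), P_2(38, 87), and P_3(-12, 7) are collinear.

No

P_1P_2 = (18, 32), P_1P_3 = (-32, -48).
If collinear, P_1P_3 would be a scalar multiple of P_1P_2. But (18)·(-48) ≠ (32)·(-32) (difference 160), so they are not parallel; the points are not collinear.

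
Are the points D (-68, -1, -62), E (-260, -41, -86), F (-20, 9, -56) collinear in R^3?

DE = (-192, -40, -24), DF = (48, 10, 6).
DE × DF = (0, 0, 0).
The cross product vanishes, so the three points are collinear.

Yes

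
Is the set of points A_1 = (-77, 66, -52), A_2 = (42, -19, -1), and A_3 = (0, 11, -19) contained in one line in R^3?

A_1A_2 = (119, -85, 51), A_1A_3 = (77, -55, 33).
A_1A_2 × A_1A_3 = (0, 0, 0).
The cross product vanishes, so the three points are collinear.

Yes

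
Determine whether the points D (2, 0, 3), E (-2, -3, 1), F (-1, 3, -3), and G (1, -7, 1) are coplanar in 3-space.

The four points are coplanar iff the 3×3 determinant with rows DE, DF, DG is zero.
Rows: (-4, -3, -2), (-3, 3, -6), (-1, -7, -2).
Expanding along the first row: (-4)(-48) − (-3)(0) + (-2)(24) = 144.
Nonzero ⇒ not coplanar.

No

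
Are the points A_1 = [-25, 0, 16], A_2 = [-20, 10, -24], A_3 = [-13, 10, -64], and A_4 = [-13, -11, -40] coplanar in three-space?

The four points are coplanar iff the 3×3 determinant with rows A_1A_2, A_1A_3, A_1A_4 is zero.
Rows: (5, 10, -40), (12, 10, -80), (12, -11, -56).
Expanding along the first row: (5)(-1440) − (10)(288) + (-40)(-252) = 0.
Zero determinant ⇒ coplanar.

Yes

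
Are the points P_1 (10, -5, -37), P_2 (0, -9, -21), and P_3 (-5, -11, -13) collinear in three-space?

P_1P_2 = (-10, -4, 16), P_1P_3 = (-15, -6, 24).
Each component of P_1P_3 is 3/2 times the corresponding component of P_1P_2, so P_1P_3 = 3/2·P_1P_2 and the points are collinear.

Yes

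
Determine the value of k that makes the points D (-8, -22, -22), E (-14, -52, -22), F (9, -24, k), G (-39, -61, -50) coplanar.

The points are coplanar iff DE · (DF × DG) = 0.
Expanding, this is linear in k: (696)k + (696) = 0.
So k = -1.

-1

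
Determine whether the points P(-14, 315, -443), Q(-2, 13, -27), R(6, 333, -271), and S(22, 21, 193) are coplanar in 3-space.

Yes

A normal to the plane through P, Q, R is n = PQ × PR = (-59432, 6256, 6256).
The plane has equation n·X = 31280. For S: n·S = 31280.
Equal, so S lies in the plane and all four are coplanar.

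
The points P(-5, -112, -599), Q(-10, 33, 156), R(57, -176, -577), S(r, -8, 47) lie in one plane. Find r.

Normal to plane PQR: n = (51510, 46920, -8670); plane equation n·X = -319260.
Requiring n·S = -319260: (51510)r + (-782850) = -319260.
So r = 9.

9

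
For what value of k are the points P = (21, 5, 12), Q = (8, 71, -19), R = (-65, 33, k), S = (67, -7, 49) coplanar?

-59

Normal to plane PQS: n = (2070, -945, -2880); plane equation n·X = 4185.
Requiring n·R = 4185: (-2880)k + (-165735) = 4185.
So k = -59.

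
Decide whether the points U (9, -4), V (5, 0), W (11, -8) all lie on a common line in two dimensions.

No

UV = (-4, 4), UW = (2, -4).
det[UV; UW] = (-4)(-4) − (4)(2) = 8.
The determinant is nonzero, so they are not collinear.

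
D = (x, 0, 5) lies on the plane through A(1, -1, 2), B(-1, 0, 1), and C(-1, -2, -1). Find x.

3

A normal to the plane is n = AB × AC = (-4, -4, 4).
D lies in the plane iff n · AD = 0.
This gives (-4)x + (12) = 0, so x = 3.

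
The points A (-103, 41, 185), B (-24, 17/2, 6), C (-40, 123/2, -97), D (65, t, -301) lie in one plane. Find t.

The points are coplanar iff AB · (AC × AD) = 0.
Expanding, this is linear in t: (11001)t + (-77007) = 0.
So t = 7.

7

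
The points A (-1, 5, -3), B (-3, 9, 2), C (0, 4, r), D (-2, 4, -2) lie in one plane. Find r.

-5

Coplanarity ⇔ det[AB; AC; AD] = 0.
Expanding, this is linear in r: (-6)r + (-30) = 0.
So r = -5.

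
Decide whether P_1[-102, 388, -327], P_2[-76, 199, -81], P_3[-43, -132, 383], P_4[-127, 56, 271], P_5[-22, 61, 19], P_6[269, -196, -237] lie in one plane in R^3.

The plane through P_1, P_2, P_3 has normal n = P_1P_2 × P_1P_3 = (-6270, -3946, -2369) and equation n·P = -116845.
Checking the remaining points: n·P_4 = -66685, n·P_5 = -147777, n·P_6 = -351761.
Since n·P_4 = -66685 ≠ -116845, P_4 is off the plane and the points are not all coplanar.

No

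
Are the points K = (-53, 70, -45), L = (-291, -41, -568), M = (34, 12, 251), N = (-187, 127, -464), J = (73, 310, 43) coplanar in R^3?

The plane through K, L, M has normal n = KL × KM = (-63190, 24947, 23461) and equation n·P = 4039615.
Checking the remaining points: n·N = 4098895, n·J = 4129523.
Since n·N = 4098895 ≠ 4039615, N is off the plane and the points are not all coplanar.

No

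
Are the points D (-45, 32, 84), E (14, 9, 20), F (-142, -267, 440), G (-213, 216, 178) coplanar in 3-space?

Yes

A normal to the plane through D, E, F is n = DE × DF = (-27324, -14796, -19872).
The plane has equation n·P = -913140. For G: n·G = -913140.
Equal, so G lies in the plane and all four are coplanar.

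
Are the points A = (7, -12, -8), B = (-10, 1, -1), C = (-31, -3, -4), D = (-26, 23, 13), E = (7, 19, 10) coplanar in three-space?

The plane through A, B, C has normal n = AB × AC = (-11, -198, 341) and equation n·P = -429.
Checking the remaining points: n·D = 165, n·E = -429.
Since n·D = 165 ≠ -429, D is off the plane and the points are not all coplanar.

No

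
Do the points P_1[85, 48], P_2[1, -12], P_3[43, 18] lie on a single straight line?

Yes

P_1P_2 = (-84, -60), P_1P_3 = (-42, -30).
det[P_1P_2; P_1P_3] = (-84)(-30) − (-60)(-42) = 0.
The determinant is zero, so the points are collinear.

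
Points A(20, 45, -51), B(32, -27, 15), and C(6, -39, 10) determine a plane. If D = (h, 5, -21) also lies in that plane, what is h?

A normal to the plane is n = AB × AC = (1152, -1656, -2016).
D lies in the plane iff n · AD = 0.
This gives (1152)h + (-17280) = 0, so h = 15.

15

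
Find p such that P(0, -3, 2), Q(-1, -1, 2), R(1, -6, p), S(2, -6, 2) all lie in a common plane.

Normal to plane PQS: n = (0, 0, -1); plane equation n·X = -2.
Requiring n·R = -2: (-1)p + (0) = -2.
So p = 2.

2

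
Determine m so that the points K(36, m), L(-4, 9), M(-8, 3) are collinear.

Collinearity: (K − L) must be parallel to (M − L) = (-4, -6).
Cross-multiplying the components: (m − 9)·(-4) = (40)·(-6).
Solving gives m = 69.

69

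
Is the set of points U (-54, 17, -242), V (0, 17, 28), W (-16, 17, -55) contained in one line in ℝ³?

No

UV = (54, 0, 270), UW = (38, 0, 187).
Comparing components 3 and 1: (270)(38) − (54)(187) = 162 ≠ 0, so UV and UW are not parallel and the points are not collinear.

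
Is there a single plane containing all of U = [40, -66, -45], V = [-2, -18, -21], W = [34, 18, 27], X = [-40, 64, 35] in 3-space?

Yes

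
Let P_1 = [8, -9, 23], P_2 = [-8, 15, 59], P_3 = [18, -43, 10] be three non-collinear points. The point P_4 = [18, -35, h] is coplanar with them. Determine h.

Coplanarity requires P_1P_2 · (P_1P_3 × P_1P_4) = 0.
P_1P_2 = (-16, 24, 36), P_1P_3 = (10, -34, -13); the triple product is linear in h with coefficient 304 and constant term -1824.
Setting it to zero: h = 6.

6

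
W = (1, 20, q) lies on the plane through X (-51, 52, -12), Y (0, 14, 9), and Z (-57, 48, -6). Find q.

A normal to the plane is n = XY × XZ = (-144, -432, -432).
W lies in the plane iff n · XW = 0.
This gives (-432)q + (1152) = 0, so q = 8/3.

8/3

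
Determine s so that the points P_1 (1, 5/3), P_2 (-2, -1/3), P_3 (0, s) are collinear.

Collinearity: (P_3 − P_1) must be parallel to (P_2 − P_1) = (-3, -2).
Cross-multiplying the components: (s − 5/3)·(-3) = (-1)·(-2).
Solving gives s = 1.

1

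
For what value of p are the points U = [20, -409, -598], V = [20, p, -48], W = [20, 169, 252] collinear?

-35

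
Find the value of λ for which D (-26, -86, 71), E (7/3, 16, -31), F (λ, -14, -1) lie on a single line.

-6

Collinearity requires DE × DF = 0; each component is linear in λ.
The y-component gives (-102)λ + (-612) = 0, so λ = -6.
The remaining components then also vanish.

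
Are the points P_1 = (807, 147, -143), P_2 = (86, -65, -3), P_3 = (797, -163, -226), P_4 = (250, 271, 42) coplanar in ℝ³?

The four points are coplanar iff the 3×3 determinant with rows P_1P_2, P_1P_3, P_1P_4 is zero.
Rows: (-721, -212, 140), (-10, -310, -83), (-557, 124, 185).
Expanding along the first row: (-721)(-47058) − (-212)(-48081) + (140)(-173910) = -611754.
Nonzero ⇒ not coplanar.

No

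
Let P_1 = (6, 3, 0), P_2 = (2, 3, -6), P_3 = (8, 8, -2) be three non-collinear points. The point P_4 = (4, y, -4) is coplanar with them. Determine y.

4

Coplanarity requires P_1P_2 · (P_1P_3 × P_1P_4) = 0.
P_1P_2 = (-4, 0, -6), P_1P_3 = (2, 5, -2); the triple product is linear in y with coefficient -20 and constant term 80.
Setting it to zero: y = 4.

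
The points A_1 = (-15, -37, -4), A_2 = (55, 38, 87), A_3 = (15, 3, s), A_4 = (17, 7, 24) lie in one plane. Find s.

Coplanarity ⇔ det[A_1A_2; A_1A_3; A_1A_4] = 0.
Expanding, this is linear in s: (-680)s + (16320) = 0.
So s = 24.

24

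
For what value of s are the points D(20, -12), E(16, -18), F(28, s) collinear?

0

The three points are collinear iff det[DE; DF] = 0.
This determinant is linear in s: (-4)s + (0) = 0, so s = 0.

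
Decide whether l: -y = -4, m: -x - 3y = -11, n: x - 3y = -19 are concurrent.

Lines aᵢx + bᵢy = cᵢ with pairwise distinct directions are concurrent exactly when det[aᵢ bᵢ cᵢ] = 0.
Here the determinant is 6.
Nonzero, so no common point exists.

No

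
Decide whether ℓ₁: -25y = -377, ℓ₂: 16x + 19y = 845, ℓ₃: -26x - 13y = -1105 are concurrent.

The three lines meet at one point iff the augmented coefficient matrix [aᵢ bᵢ cᵢ] has rank < 3, i.e. its determinant vanishes.
Here the determinant is -572.
Nonzero, so no common point exists.

No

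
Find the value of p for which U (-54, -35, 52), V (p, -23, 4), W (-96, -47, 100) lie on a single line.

-12

Direction UW = (-42, -12, 48). From the y-coordinate of V, the parameter along the line is τ = (-23 − (-35))/(-12) = -1.
Then p = (-54) + (-1)·(-42) = -12.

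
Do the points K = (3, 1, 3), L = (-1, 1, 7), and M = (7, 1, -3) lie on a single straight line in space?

No

KL = (-4, 0, 4), KM = (4, 0, -6).
KL × KM = (0, -8, 0).
The cross product is nonzero, so the points do not lie on one line.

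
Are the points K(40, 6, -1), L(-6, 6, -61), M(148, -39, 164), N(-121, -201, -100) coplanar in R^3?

Yes

A normal to the plane through K, L, M is n = KL × KM = (-2700, 1110, 2070).
The plane has equation n·P = -103410. For N: n·N = -103410.
Equal, so N lies in the plane and all four are coplanar.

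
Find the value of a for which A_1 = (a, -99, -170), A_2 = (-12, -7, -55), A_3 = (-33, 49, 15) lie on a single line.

Collinearity requires A_1A_2 × A_1A_3 = 0; each component is linear in a.
The y-component gives (70)a + (-1575) = 0, so a = 45/2.
The remaining components then also vanish.

45/2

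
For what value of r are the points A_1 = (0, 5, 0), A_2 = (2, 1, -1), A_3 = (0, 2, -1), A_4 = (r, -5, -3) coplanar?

2

Normal to plane A_1A_2A_3: n = (1, 2, -6); plane equation n·P = 10.
Requiring n·A_4 = 10: (1)r + (8) = 10.
So r = 2.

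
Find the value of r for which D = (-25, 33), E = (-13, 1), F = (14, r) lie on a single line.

-71

The three points are collinear iff det[DE; DF] = 0.
This determinant is linear in r: (12)r + (852) = 0, so r = -71.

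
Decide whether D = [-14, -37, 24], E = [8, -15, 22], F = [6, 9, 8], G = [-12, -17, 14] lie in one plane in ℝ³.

A normal to the plane through D, E, F is n = DE × DF = (-260, 312, 572).
The plane has equation n·P = 5824. For G: n·G = 5824.
Equal, so G lies in the plane and all four are coplanar.

Yes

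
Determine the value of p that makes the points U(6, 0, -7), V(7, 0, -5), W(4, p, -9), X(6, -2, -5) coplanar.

-2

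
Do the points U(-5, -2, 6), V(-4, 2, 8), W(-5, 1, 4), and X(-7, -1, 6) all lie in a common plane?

No

The four points are coplanar iff the 3×3 determinant with rows UV, UW, UX is zero.
Rows: (1, 4, 2), (0, 3, -2), (-2, 1, 0).
Expanding along the first row: (1)(2) − (4)(-4) + (2)(6) = 30.
Nonzero ⇒ not coplanar.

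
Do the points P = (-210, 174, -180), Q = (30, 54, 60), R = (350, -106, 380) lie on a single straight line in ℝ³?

Yes

PQ = (240, -120, 240), PR = (560, -280, 560).
Each component of PR is 7/3 times the corresponding component of PQ, so PR = 7/3·PQ and the points are collinear.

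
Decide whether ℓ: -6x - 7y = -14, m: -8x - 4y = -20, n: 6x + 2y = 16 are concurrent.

The three lines meet at one point iff the augmented coefficient matrix [aᵢ bᵢ cᵢ] has rank < 3, i.e. its determinant vanishes.
Here the determinant is -24.
Nonzero, so no common point exists.

No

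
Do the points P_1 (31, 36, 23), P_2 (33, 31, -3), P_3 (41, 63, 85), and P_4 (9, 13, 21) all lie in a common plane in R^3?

A normal to the plane through P_1, P_2, P_3 is n = P_1P_2 × P_1P_3 = (392, -384, 104).
The plane has equation n·P = 720. For P_4: n·P_4 = 720.
Equal, so P_4 lies in the plane and all four are coplanar.

Yes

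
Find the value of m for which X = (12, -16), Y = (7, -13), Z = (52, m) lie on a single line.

-40

Collinearity: (Z − X) must be parallel to (Y − X) = (-5, 3).
Cross-multiplying the components: (m − (-16))·(-5) = (40)·(3).
Solving gives m = -40.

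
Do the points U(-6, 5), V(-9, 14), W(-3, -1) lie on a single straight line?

No

UV = (-3, 9), UW = (3, -6).
Twice the signed area of △UVW is (-3)(-6) − (9)(3) = -9.
The area is nonzero, so the three points are not collinear.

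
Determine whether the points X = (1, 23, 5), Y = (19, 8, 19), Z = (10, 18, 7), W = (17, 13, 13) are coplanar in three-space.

The four points are coplanar iff the 3×3 determinant with rows XY, XZ, XW is zero.
Rows: (18, -15, 14), (9, -5, 2), (16, -10, 8).
Expanding along the first row: (18)(-20) − (-15)(40) + (14)(-10) = 100.
Nonzero ⇒ not coplanar.

No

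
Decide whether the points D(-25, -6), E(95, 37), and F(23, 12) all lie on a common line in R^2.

DE = (120, 43), DF = (48, 18).
det[DE; DF] = (120)(18) − (43)(48) = 96.
The determinant is nonzero, so they are not collinear.

No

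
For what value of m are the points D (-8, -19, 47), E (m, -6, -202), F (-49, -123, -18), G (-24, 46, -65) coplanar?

The points are coplanar iff DE · (DF × DG) = 0.
Expanding, this is linear in m: (15873)m + (1158729) = 0.
So m = -73.

-73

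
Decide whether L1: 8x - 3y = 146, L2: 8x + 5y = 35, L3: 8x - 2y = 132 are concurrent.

Intersecting L1 and L2: solving the 2×2 system gives (x, y) = (835/64, -111/8).
Substitute into L3: (8)(835/64) + (-2)(-111/8) = 1057/8.
But L3 requires 132 ≠ 1057/8, so the three lines have no common point.

No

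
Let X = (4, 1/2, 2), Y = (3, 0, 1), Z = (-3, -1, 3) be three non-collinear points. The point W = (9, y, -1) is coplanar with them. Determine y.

The plane through X, Y, Z has equation −2x + 8y − 2z = -8.
Substituting W: (8)y + (-16) = -8, so y = 1.

1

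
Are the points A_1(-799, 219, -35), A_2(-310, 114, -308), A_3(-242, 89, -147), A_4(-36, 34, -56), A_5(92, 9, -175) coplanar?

Yes

The plane through A_1, A_2, A_3 has normal n = A_1A_2 × A_1A_3 = (-23730, -97293, -5085) and equation n·P = -2168922.
Checking the remaining points: n·A_4 = -2168922, n·A_5 = -2168922.
All equal -2168922, so all 5 points lie in one plane.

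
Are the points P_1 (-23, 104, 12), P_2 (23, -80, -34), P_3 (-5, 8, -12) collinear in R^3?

No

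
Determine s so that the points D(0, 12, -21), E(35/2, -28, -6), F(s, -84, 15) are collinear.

42

Direction DE = (35/2, -40, 15). From the y-coordinate of F, the parameter along the line is τ = (-84 − 12)/(-40) = 12/5.
Then s = 0 + 12/5·(35/2) = 42.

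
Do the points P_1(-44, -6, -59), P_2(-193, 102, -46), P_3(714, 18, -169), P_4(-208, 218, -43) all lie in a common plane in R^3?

The four points are coplanar iff the 3×3 determinant with rows P_1P_2, P_1P_3, P_1P_4 is zero.
Rows: (-149, 108, 13), (758, 24, -110), (-164, 224, 16).
Expanding along the first row: (-149)(25024) − (108)(-5912) + (13)(173728) = -831616.
Nonzero ⇒ not coplanar.

No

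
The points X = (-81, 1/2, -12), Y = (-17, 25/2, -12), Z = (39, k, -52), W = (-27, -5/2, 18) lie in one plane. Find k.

81/2

Normal to plane XYW: n = (360, -1920, -840); plane equation n·P = -20040.
Requiring n·Z = -20040: (-1920)k + (57720) = -20040.
So k = 81/2.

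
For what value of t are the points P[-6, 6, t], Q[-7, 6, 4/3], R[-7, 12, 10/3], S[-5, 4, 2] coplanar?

2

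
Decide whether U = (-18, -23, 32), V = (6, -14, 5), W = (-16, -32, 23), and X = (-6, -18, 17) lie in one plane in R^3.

A normal to the plane through U, V, W is n = UV × UW = (-324, 162, -234).
The plane has equation n·P = -5382. For X: n·X = -4950.
-4950 ≠ -5382, so X is off the plane.

No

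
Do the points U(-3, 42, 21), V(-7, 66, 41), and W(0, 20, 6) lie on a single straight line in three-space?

UV = (-4, 24, 20), UW = (3, -22, -15).
Comparing components 2 and 3: (24)(-15) − (20)(-22) = 80 ≠ 0, so UV and UW are not parallel and the points are not collinear.

No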